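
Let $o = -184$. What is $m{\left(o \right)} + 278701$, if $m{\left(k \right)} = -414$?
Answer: $278287$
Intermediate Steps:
$m{\left(o \right)} + 278701 = -414 + 278701 = 278287$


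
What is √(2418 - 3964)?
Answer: I*√1546 ≈ 39.319*I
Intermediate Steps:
√(2418 - 3964) = √(-1546) = I*√1546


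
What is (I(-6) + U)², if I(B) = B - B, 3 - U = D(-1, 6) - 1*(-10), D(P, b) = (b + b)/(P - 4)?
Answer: 529/25 ≈ 21.160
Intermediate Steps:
D(P, b) = 2*b/(-4 + P) (D(P, b) = (2*b)/(-4 + P) = 2*b/(-4 + P))
U = -23/5 (U = 3 - (2*6/(-4 - 1) - 1*(-10)) = 3 - (2*6/(-5) + 10) = 3 - (2*6*(-⅕) + 10) = 3 - (-12/5 + 10) = 3 - 1*38/5 = 3 - 38/5 = -23/5 ≈ -4.6000)
I(B) = 0
(I(-6) + U)² = (0 - 23/5)² = (-23/5)² = 529/25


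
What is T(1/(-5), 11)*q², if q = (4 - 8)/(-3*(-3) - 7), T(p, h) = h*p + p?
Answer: -48/5 ≈ -9.6000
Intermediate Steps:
T(p, h) = p + h*p
q = -2 (q = -4/(9 - 7) = -4/2 = -4*½ = -2)
T(1/(-5), 11)*q² = ((1 + 11)/(-5))*(-2)² = -⅕*12*4 = -12/5*4 = -48/5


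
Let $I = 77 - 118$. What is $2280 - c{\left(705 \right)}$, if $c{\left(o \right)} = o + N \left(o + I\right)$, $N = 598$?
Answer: $-395497$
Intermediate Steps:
$I = -41$ ($I = 77 - 118 = -41$)
$c{\left(o \right)} = -24518 + 599 o$ ($c{\left(o \right)} = o + 598 \left(o - 41\right) = o + 598 \left(-41 + o\right) = o + \left(-24518 + 598 o\right) = -24518 + 599 o$)
$2280 - c{\left(705 \right)} = 2280 - \left(-24518 + 599 \cdot 705\right) = 2280 - \left(-24518 + 422295\right) = 2280 - 397777 = -395497$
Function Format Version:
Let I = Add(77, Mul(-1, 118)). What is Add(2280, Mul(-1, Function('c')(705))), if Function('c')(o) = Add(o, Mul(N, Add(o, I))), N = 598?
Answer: -395497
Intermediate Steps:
I = -41 (I = Add(77, -118) = -41)
Function('c')(o) = Add(-24518, Mul(599, o)) (Function('c')(o) = Add(o, Mul(598, Add(o, -41))) = Add(o, Mul(598, Add(-41, o))) = Add(o, Add(-24518, Mul(598, o))) = Add(-24518, Mul(599, o)))
Add(2280, Mul(-1, Function('c')(705))) = Add(2280, Mul(-1, Add(-24518, Mul(599, 705)))) = Add(2280, Mul(-1, Add(-24518, 422295))) = Add(2280, Mul(-1, 397777)) = Add(2280, -397777) = -395497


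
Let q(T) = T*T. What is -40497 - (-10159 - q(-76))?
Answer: -24562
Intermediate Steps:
q(T) = T**2
-40497 - (-10159 - q(-76)) = -40497 - (-10159 - 1*(-76)**2) = -40497 - (-10159 - 1*5776) = -40497 - (-10159 - 5776) = -40497 - 1*(-15935) = -40497 + 15935 = -24562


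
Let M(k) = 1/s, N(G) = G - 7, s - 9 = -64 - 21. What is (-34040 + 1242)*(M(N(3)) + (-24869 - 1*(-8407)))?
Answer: 20517002087/38 ≈ 5.3992e+8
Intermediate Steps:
s = -76 (s = 9 + (-64 - 21) = 9 - 85 = -76)
N(G) = -7 + G
M(k) = -1/76 (M(k) = 1/(-76) = -1/76)
(-34040 + 1242)*(M(N(3)) + (-24869 - 1*(-8407))) = (-34040 + 1242)*(-1/76 + (-24869 - 1*(-8407))) = -32798*(-1/76 + (-24869 + 8407)) = -32798*(-1/76 - 16462) = -32798*(-1251113/76) = 20517002087/38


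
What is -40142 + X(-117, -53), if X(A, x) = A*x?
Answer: -33941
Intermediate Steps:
-40142 + X(-117, -53) = -40142 - 117*(-53) = -40142 + 6201 = -33941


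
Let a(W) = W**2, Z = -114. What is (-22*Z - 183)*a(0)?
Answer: 0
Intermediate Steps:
(-22*Z - 183)*a(0) = (-22*(-114) - 183)*0**2 = (2508 - 183)*0 = 2325*0 = 0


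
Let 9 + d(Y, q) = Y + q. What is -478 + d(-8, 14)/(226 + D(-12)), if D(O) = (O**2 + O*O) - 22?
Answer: -78393/164 ≈ -478.01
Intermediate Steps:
d(Y, q) = -9 + Y + q (d(Y, q) = -9 + (Y + q) = -9 + Y + q)
D(O) = -22 + 2*O**2 (D(O) = (O**2 + O**2) - 22 = 2*O**2 - 22 = -22 + 2*O**2)
-478 + d(-8, 14)/(226 + D(-12)) = -478 + (-9 - 8 + 14)/(226 + (-22 + 2*(-12)**2)) = -478 - 3/(226 + (-22 + 2*144)) = -478 - 3/(226 + (-22 + 288)) = -478 - 3/(226 + 266) = -478 - 3/492 = -478 + (1/492)*(-3) = -478 - 1/164 = -78393/164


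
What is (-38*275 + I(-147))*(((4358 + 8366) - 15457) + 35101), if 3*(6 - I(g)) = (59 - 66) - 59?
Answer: -337339296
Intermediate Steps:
I(g) = 28 (I(g) = 6 - ((59 - 66) - 59)/3 = 6 - (-7 - 59)/3 = 6 - ⅓*(-66) = 6 + 22 = 28)
(-38*275 + I(-147))*(((4358 + 8366) - 15457) + 35101) = (-38*275 + 28)*(((4358 + 8366) - 15457) + 35101) = (-10450 + 28)*((12724 - 15457) + 35101) = -10422*(-2733 + 35101) = -10422*32368 = -337339296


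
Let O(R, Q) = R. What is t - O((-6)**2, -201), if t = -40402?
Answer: -40438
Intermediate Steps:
t - O((-6)**2, -201) = -40402 - 1*(-6)**2 = -40402 - 1*36 = -40402 - 36 = -40438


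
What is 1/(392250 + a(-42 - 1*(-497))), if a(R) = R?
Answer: 1/392705 ≈ 2.5464e-6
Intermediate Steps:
1/(392250 + a(-42 - 1*(-497))) = 1/(392250 + (-42 - 1*(-497))) = 1/(392250 + (-42 + 497)) = 1/(392250 + 455) = 1/392705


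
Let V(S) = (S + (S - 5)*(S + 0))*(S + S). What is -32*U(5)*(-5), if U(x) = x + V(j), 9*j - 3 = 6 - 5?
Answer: 419360/729 ≈ 575.25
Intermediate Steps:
j = 4/9 (j = ⅓ + (6 - 5)/9 = ⅓ + (⅑)*1 = ⅓ + ⅑ = 4/9 ≈ 0.44444)
V(S) = 2*S*(S + S*(-5 + S)) (V(S) = (S + (-5 + S)*S)*(2*S) = (S + S*(-5 + S))*(2*S) = 2*S*(S + S*(-5 + S)))
U(x) = -1024/729 + x (U(x) = x + 2*(4/9)²*(-4 + 4/9) = x + 2*(16/81)*(-32/9) = x - 1024/729 = -1024/729 + x)
-32*U(5)*(-5) = -32*(-1024/729 + 5)*(-5) = -32*2621/729*(-5) = -83872/729*(-5) = 419360/729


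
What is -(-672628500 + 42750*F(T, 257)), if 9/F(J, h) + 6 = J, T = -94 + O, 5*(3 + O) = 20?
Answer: 7398956250/11 ≈ 6.7263e+8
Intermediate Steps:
O = 1 (O = -3 + (⅕)*20 = -3 + 4 = 1)
T = -93 (T = -94 + 1 = -93)
F(J, h) = 9/(-6 + J)
-(-672628500 + 42750*F(T, 257)) = -(-672628500 + 384750/(-6 - 93)) = -42750/(1/(-15734 + 9/(-99))) = -42750/(1/(-15734 + 9*(-1/99))) = -42750/(1/(-15734 - 1/11)) = -42750/(1/(-173075/11)) = -42750/(-11/173075) = -42750*(-173075/11) = 7398956250/11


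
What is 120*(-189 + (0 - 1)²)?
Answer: -22560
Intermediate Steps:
120*(-189 + (0 - 1)²) = 120*(-189 + (-1)²) = 120*(-189 + 1) = 120*(-188) = -22560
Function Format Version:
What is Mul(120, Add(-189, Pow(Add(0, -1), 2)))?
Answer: -22560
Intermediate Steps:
Mul(120, Add(-189, Pow(Add(0, -1), 2))) = Mul(120, Add(-189, Pow(-1, 2))) = Mul(120, Add(-189, 1)) = Mul(120, -188) = -22560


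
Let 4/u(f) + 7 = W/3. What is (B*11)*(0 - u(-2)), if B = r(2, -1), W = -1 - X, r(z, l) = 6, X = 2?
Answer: 33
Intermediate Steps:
W = -3 (W = -1 - 1*2 = -1 - 2 = -3)
B = 6
u(f) = -½ (u(f) = 4/(-7 - 3/3) = 4/(-7 - 3*⅓) = 4/(-7 - 1) = 4/(-8) = 4*(-⅛) = -½)
(B*11)*(0 - u(-2)) = (6*11)*(0 - 1*(-½)) = 66*(0 + ½) = 66*(½) = 33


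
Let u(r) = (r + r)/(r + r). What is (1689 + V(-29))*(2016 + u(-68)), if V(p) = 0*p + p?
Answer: 3348220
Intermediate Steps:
V(p) = p (V(p) = 0 + p = p)
u(r) = 1 (u(r) = (2*r)/((2*r)) = (2*r)*(1/(2*r)) = 1)
(1689 + V(-29))*(2016 + u(-68)) = (1689 - 29)*(2016 + 1) = 1660*2017 = 3348220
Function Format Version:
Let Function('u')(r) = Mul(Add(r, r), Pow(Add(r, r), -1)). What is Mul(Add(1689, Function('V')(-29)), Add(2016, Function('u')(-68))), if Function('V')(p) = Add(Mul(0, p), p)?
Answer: 3348220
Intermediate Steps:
Function('V')(p) = p (Function('V')(p) = Add(0, p) = p)
Function('u')(r) = 1 (Function('u')(r) = Mul(Mul(2, r), Pow(Mul(2, r), -1)) = Mul(Mul(2, r), Mul(Rational(1, 2), Pow(r, -1))) = 1)
Mul(Add(1689, Function('V')(-29)), Add(2016, Function('u')(-68))) = Mul(Add(1689, -29), Add(2016, 1)) = Mul(1660, 2017) = 3348220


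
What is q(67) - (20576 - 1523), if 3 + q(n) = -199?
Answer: -19255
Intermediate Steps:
q(n) = -202 (q(n) = -3 - 199 = -202)
q(67) - (20576 - 1523) = -202 - (20576 - 1523) = -202 - 1*19053 = -202 - 19053 = -19255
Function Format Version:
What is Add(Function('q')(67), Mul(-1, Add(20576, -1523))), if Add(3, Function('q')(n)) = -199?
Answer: -19255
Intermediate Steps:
Function('q')(n) = -202 (Function('q')(n) = Add(-3, -199) = -202)
Add(Function('q')(67), Mul(-1, Add(20576, -1523))) = Add(-202, Mul(-1, Add(20576, -1523))) = Add(-202, Mul(-1, 19053)) = Add(-202, -19053) = -19255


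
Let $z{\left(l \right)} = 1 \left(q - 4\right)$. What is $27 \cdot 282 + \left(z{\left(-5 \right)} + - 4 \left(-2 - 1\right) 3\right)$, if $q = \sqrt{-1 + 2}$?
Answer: $7647$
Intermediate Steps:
$q = 1$ ($q = \sqrt{1} = 1$)
$z{\left(l \right)} = -3$ ($z{\left(l \right)} = 1 \left(1 - 4\right) = 1 \left(-3\right) = -3$)
$27 \cdot 282 + \left(z{\left(-5 \right)} + - 4 \left(-2 - 1\right) 3\right) = 27 \cdot 282 - \left(3 - - 4 \left(-2 - 1\right) 3\right) = 7614 - \left(3 - \left(-4\right) \left(-3\right) 3\right) = 7614 + \left(-3 + 12 \cdot 3\right) = 7614 + \left(-3 + 36\right) = 7614 + 33 = 7647$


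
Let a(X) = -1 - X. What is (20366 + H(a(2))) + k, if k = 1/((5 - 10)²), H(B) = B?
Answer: 509076/25 ≈ 20363.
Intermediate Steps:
k = 1/25 (k = 1/((-5)²) = 1/25 ≈ 0.040000)
(20366 + H(a(2))) + k = (20366 + (-1 - 1*2)) + 1/25 = (20366 + (-1 - 2)) + 1/25 = (20366 - 3) + 1/25 = 20363 + 1/25 = 509076/25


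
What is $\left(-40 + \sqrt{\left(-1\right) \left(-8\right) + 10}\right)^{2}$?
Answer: $1618 - 240 \sqrt{2} \approx 1278.6$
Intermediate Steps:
$\left(-40 + \sqrt{\left(-1\right) \left(-8\right) + 10}\right)^{2} = \left(-40 + \sqrt{8 + 10}\right)^{2} = \left(-40 + \sqrt{18}\right)^{2} = \left(-40 + 3 \sqrt{2}\right)^{2}$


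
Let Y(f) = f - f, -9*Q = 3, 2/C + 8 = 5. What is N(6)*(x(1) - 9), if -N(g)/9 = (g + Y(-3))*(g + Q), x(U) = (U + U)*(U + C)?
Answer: 2550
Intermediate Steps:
C = -⅔ (C = 2/(-8 + 5) = 2/(-3) = 2*(-⅓) = -⅔ ≈ -0.66667)
Q = -⅓ (Q = -⅑*3 = -⅓ ≈ -0.33333)
x(U) = 2*U*(-⅔ + U) (x(U) = (U + U)*(U - ⅔) = (2*U)*(-⅔ + U) = 2*U*(-⅔ + U))
Y(f) = 0
N(g) = -9*g*(-⅓ + g) (N(g) = -9*(g + 0)*(g - ⅓) = -9*g*(-⅓ + g))
N(6)*(x(1) - 9) = (3*6*(1 - 3*6))*((⅔)*1*(-2 + 3*1) - 9) = (3*6*(1 - 18))*((⅔)*1*(-2 + 3) - 9) = (3*6*(-17))*((⅔)*1*1 - 9) = -306*(⅔ - 9) = -306*(-25/3) = 2550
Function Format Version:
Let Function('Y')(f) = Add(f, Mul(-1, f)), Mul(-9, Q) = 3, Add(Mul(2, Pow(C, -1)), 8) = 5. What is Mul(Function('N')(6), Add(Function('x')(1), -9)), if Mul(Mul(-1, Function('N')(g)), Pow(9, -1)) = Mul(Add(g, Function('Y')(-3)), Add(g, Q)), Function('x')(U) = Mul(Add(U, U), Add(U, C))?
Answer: 2550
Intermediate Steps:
C = Rational(-2, 3) (C = Mul(2, Pow(Add(-8, 5), -1)) = Mul(2, Pow(-3, -1)) = Mul(2, Rational(-1, 3)) = Rational(-2, 3) ≈ -0.66667)
Q = Rational(-1, 3) (Q = Mul(Rational(-1, 9), 3) = Rational(-1, 3) ≈ -0.33333)
Function('x')(U) = Mul(2, U, Add(Rational(-2, 3), U)) (Function('x')(U) = Mul(Add(U, U), Add(U, Rational(-2, 3))) = Mul(Mul(2, U), Add(Rational(-2, 3), U)) = Mul(2, U, Add(Rational(-2, 3), U)))
Function('Y')(f) = 0
Function('N')(g) = Mul(-9, g, Add(Rational(-1, 3), g)) (Function('N')(g) = Mul(-9, Mul(Add(g, 0), Add(g, Rational(-1, 3)))) = Mul(-9, Mul(g, Add(Rational(-1, 3), g))) = Mul(-9, g, Add(Rational(-1, 3), g)))
Mul(Function('N')(6), Add(Function('x')(1), -9)) = Mul(Mul(3, 6, Add(1, Mul(-3, 6))), Add(Mul(Rational(2, 3), 1, Add(-2, Mul(3, 1))), -9)) = Mul(Mul(3, 6, Add(1, -18)), Add(Mul(Rational(2, 3), 1, Add(-2, 3)), -9)) = Mul(Mul(3, 6, -17), Add(Mul(Rational(2, 3), 1, 1), -9)) = Mul(-306, Add(Rational(2, 3), -9)) = Mul(-306, Rational(-25, 3)) = 2550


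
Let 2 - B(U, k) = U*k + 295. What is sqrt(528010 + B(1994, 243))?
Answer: 5*sqrt(1727) ≈ 207.79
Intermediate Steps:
B(U, k) = -293 - U*k (B(U, k) = 2 - (U*k + 295) = 2 - (295 + U*k) = 2 + (-295 - U*k) = -293 - U*k)
sqrt(528010 + B(1994, 243)) = sqrt(528010 + (-293 - 1*1994*243)) = sqrt(528010 + (-293 - 484542)) = sqrt(528010 - 484835) = sqrt(43175) = 5*sqrt(1727)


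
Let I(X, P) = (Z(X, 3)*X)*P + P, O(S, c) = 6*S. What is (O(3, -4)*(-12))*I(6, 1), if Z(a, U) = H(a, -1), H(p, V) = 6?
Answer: -7992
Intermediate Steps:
Z(a, U) = 6
I(X, P) = P + 6*P*X (I(X, P) = (6*X)*P + P = 6*P*X + P = P + 6*P*X)
(O(3, -4)*(-12))*I(6, 1) = ((6*3)*(-12))*(1*(1 + 6*6)) = (18*(-12))*(1*(1 + 36)) = -216*37 = -7992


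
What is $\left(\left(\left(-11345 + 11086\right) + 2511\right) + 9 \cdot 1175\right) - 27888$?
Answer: $-15061$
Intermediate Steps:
$\left(\left(\left(-11345 + 11086\right) + 2511\right) + 9 \cdot 1175\right) - 27888 = \left(\left(-259 + 2511\right) + 10575\right) - 27888 = \left(2252 + 10575\right) - 27888 = 12827 - 27888 = -15061$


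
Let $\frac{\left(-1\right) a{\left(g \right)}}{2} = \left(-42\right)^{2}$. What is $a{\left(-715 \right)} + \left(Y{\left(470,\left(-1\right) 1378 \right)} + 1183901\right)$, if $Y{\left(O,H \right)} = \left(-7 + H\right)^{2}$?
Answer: $3098598$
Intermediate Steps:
$a{\left(g \right)} = -3528$ ($a{\left(g \right)} = - 2 \left(-42\right)^{2} = \left(-2\right) 1764 = -3528$)
$a{\left(-715 \right)} + \left(Y{\left(470,\left(-1\right) 1378 \right)} + 1183901\right) = -3528 + \left(\left(-7 - 1378\right)^{2} + 1183901\right) = -3528 + \left(\left(-1385\right)^{2} + 1183901\right) = -3528 + \left(1918225 + 1183901\right) = -3528 + 3102126 = 3098598$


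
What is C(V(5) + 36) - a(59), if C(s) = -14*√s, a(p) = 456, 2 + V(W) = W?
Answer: -456 - 14*√39 ≈ -543.43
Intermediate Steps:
V(W) = -2 + W
C(s) = -14*√s
C(V(5) + 36) - a(59) = -14*√((-2 + 5) + 36) - 1*456 = -14*√(3 + 36) - 456 = -14*√39 - 456 = -456 - 14*√39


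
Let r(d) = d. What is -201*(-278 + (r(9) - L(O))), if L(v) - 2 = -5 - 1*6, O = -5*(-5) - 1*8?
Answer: 52260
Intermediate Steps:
O = 17 (O = 25 - 8 = 17)
L(v) = -9 (L(v) = 2 + (-5 - 1*6) = 2 + (-5 - 6) = 2 - 11 = -9)
-201*(-278 + (r(9) - L(O))) = -201*(-278 + (9 - 1*(-9))) = -201*(-278 + (9 + 9)) = -201*(-278 + 18) = -201*(-260) = 52260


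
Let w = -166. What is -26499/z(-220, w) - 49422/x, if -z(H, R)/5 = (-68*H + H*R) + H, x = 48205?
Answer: -207081351/224635300 ≈ -0.92186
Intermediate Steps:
z(H, R) = 335*H - 5*H*R (z(H, R) = -5*((-68*H + H*R) + H) = -5*(-67*H + H*R) = 335*H - 5*H*R)
-26499/z(-220, w) - 49422/x = -26499*(-1/(1100*(67 - 1*(-166)))) - 49422/48205 = -26499*(-1/(1100*(67 + 166))) - 49422*1/48205 = -26499/(5*(-220)*233) - 49422/48205 = -26499/(-256300) - 49422/48205 = -26499*(-1/256300) - 49422/48205 = 2409/23300 - 49422/48205 = -207081351/224635300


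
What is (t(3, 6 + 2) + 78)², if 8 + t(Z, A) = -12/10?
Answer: 118336/25 ≈ 4733.4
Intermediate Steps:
t(Z, A) = -46/5 (t(Z, A) = -8 - 12/10 = -8 - 12*⅒ = -8 - 6/5 = -46/5)
(t(3, 6 + 2) + 78)² = (-46/5 + 78)² = (344/5)² = 118336/25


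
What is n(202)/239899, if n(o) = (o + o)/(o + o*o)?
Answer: 2/48699497 ≈ 4.1068e-8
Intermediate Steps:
n(o) = 2*o/(o + o²) (n(o) = (2*o)/(o + o²) = 2*o/(o + o²))
n(202)/239899 = (2/(1 + 202))/239899 = (2/203)*(1/239899) = 2/48699497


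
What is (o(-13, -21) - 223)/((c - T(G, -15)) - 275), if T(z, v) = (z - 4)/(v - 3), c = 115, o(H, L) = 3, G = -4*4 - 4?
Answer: 15/11 ≈ 1.3636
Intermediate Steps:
G = -20 (G = -16 - 4 = -20)
T(z, v) = (-4 + z)/(-3 + v)
(o(-13, -21) - 223)/((c - T(G, -15)) - 275) = (3 - 223)/((115 - (-4 - 20)/(-3 - 15)) - 275) = -220/((115 - (-24)/(-18)) - 275) = -220/((115 - (-1)*(-24)/18) - 275) = -220/((115 - 1*4/3) - 275) = -220/((115 - 4/3) - 275) = -220/(341/3 - 275) = -220/(-484/3) = -220*(-3/484) = 15/11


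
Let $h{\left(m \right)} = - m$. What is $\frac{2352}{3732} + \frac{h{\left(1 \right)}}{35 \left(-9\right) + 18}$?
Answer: $\frac{58523}{92367} \approx 0.63359$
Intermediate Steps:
$\frac{2352}{3732} + \frac{h{\left(1 \right)}}{35 \left(-9\right) + 18} = \frac{2352}{3732} + \frac{\left(-1\right) 1}{35 \left(-9\right) + 18} = 2352 \cdot \frac{1}{3732} - \frac{1}{-315 + 18} = \frac{196}{311} - \frac{1}{-297} = \frac{196}{311} - - \frac{1}{297} = \frac{196}{311} + \frac{1}{297} = \frac{58523}{92367}$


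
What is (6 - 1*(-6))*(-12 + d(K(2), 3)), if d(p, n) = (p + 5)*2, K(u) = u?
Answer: 24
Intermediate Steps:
d(p, n) = 10 + 2*p (d(p, n) = (5 + p)*2 = 10 + 2*p)
(6 - 1*(-6))*(-12 + d(K(2), 3)) = (6 - 1*(-6))*(-12 + (10 + 2*2)) = (6 + 6)*(-12 + (10 + 4)) = 12*(-12 + 14) = 12*2 = 24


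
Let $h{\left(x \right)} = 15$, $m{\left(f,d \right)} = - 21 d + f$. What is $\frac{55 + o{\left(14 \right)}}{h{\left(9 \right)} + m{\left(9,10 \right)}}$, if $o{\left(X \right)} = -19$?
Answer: $- \frac{6}{31} \approx -0.19355$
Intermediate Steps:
$m{\left(f,d \right)} = f - 21 d$
$\frac{55 + o{\left(14 \right)}}{h{\left(9 \right)} + m{\left(9,10 \right)}} = \frac{55 - 19}{15 + \left(9 - 210\right)} = \frac{36}{15 + \left(9 - 210\right)} = \frac{36}{15 - 201} = \frac{36}{-186} = 36 \left(- \frac{1}{186}\right) = - \frac{6}{31}$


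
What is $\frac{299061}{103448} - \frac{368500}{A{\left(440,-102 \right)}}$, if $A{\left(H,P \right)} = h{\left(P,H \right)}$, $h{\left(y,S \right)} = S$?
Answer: $- \frac{86338639}{103448} \approx -834.61$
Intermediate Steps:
$A{\left(H,P \right)} = H$
$\frac{299061}{103448} - \frac{368500}{A{\left(440,-102 \right)}} = \frac{299061}{103448} - \frac{368500}{440} = 299061 \cdot \frac{1}{103448} - \frac{1675}{2} = \frac{299061}{103448} - \frac{1675}{2} = - \frac{86338639}{103448}$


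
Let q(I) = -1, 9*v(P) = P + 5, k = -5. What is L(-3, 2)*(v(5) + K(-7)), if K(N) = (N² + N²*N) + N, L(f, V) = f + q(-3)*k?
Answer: -5398/9 ≈ -599.78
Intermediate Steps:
v(P) = 5/9 + P/9 (v(P) = (P + 5)/9 = (5 + P)/9 = 5/9 + P/9)
L(f, V) = 5 + f (L(f, V) = f - 1*(-5) = f + 5 = 5 + f)
K(N) = N + N² + N³ (K(N) = (N² + N³) + N = N + N² + N³)
L(-3, 2)*(v(5) + K(-7)) = (5 - 3)*((5/9 + (⅑)*5) - 7*(1 - 7 + (-7)²)) = 2*((5/9 + 5/9) - 7*(1 - 7 + 49)) = 2*(10/9 - 7*43) = 2*(10/9 - 301) = 2*(-2699/9) = -5398/9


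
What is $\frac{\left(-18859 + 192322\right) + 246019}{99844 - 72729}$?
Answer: $\frac{419482}{27115} \approx 15.47$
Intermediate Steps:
$\frac{\left(-18859 + 192322\right) + 246019}{99844 - 72729} = \frac{173463 + 246019}{27115} = 419482 \cdot \frac{1}{27115} = \frac{419482}{27115}$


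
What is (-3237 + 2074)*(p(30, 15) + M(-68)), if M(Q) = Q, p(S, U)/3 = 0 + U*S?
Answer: -1490966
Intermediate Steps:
p(S, U) = 3*S*U (p(S, U) = 3*(0 + U*S) = 3*(0 + S*U) = 3*(S*U) = 3*S*U)
(-3237 + 2074)*(p(30, 15) + M(-68)) = (-3237 + 2074)*(3*30*15 - 68) = -1163*(1350 - 68) = -1163*1282 = -1490966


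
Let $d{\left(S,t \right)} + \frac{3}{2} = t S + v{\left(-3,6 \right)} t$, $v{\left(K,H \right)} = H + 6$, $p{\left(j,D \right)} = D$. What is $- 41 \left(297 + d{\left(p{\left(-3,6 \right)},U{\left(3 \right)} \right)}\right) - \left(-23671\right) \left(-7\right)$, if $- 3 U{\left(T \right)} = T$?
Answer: $- \frac{354149}{2} \approx -1.7707 \cdot 10^{5}$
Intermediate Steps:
$U{\left(T \right)} = - \frac{T}{3}$
$v{\left(K,H \right)} = 6 + H$
$d{\left(S,t \right)} = - \frac{3}{2} + 12 t + S t$ ($d{\left(S,t \right)} = - \frac{3}{2} + \left(t S + \left(6 + 6\right) t\right) = - \frac{3}{2} + \left(S t + 12 t\right) = - \frac{3}{2} + \left(12 t + S t\right) = - \frac{3}{2} + 12 t + S t$)
$- 41 \left(297 + d{\left(p{\left(-3,6 \right)},U{\left(3 \right)} \right)}\right) - \left(-23671\right) \left(-7\right) = - 41 \left(297 + \left(- \frac{3}{2} + 12 \left(\left(- \frac{1}{3}\right) 3\right) + 6 \left(\left(- \frac{1}{3}\right) 3\right)\right)\right) - \left(-23671\right) \left(-7\right) = - 41 \left(297 + \left(- \frac{3}{2} + 12 \left(-1\right) + 6 \left(-1\right)\right)\right) - 165697 = - 41 \left(297 - \frac{39}{2}\right) - 165697 = \left(-41\right) \frac{555}{2} - 165697 = - \frac{22755}{2} - 165697 = - \frac{354149}{2}$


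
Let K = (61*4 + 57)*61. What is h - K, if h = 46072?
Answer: 27711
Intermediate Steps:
K = 18361 (K = (244 + 57)*61 = 301*61 = 18361)
h - K = 46072 - 1*18361 = 46072 - 18361 = 27711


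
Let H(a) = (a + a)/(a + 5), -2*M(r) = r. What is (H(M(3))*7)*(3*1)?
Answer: -18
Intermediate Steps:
M(r) = -r/2
H(a) = 2*a/(5 + a) (H(a) = (2*a)/(5 + a) = 2*a/(5 + a))
(H(M(3))*7)*(3*1) = ((2*(-1/2*3)/(5 - 1/2*3))*7)*(3*1) = ((2*(-3/2)/(5 - 3/2))*7)*3 = ((2*(-3/2)/(7/2))*7)*3 = ((2*(-3/2)*(2/7))*7)*3 = -6/7*7*3 = -6*3 = -18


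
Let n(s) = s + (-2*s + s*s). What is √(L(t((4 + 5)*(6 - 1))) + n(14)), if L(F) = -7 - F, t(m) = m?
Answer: √130 ≈ 11.402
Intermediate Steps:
n(s) = s² - s (n(s) = s + (-2*s + s²) = s + (s² - 2*s) = s² - s)
√(L(t((4 + 5)*(6 - 1))) + n(14)) = √((-7 - (4 + 5)*(6 - 1)) + 14*(-1 + 14)) = √((-7 - 9*5) + 14*13) = √((-7 - 1*45) + 182) = √((-7 - 45) + 182) = √(-52 + 182) = √130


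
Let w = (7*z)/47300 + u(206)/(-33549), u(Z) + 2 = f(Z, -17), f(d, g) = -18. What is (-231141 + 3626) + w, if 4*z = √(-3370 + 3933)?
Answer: -7632900715/33549 + 7*√563/189200 ≈ -2.2752e+5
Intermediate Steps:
z = √563/4 (z = √(-3370 + 3933)/4 = √563/4 ≈ 5.9319)
u(Z) = -20 (u(Z) = -2 - 18 = -20)
w = 20/33549 + 7*√563/189200 (w = (7*(√563/4))/47300 - 20/(-33549) = (7*√563/4)*(1/47300) - 20*(-1/33549) = 7*√563/189200 + 20/33549 = 20/33549 + 7*√563/189200 ≈ 0.0014740)
(-231141 + 3626) + w = (-231141 + 3626) + (20/33549 + 7*√563/189200) = -227515 + (20/33549 + 7*√563/189200) = -7632900715/33549 + 7*√563/189200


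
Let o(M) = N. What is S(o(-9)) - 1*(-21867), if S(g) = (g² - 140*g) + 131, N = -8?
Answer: 23182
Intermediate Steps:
o(M) = -8
S(g) = 131 + g² - 140*g
S(o(-9)) - 1*(-21867) = (131 + (-8)² - 140*(-8)) - 1*(-21867) = (131 + 64 + 1120) + 21867 = 1315 + 21867 = 23182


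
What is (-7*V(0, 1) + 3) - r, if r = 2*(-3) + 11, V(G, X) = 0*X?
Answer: -2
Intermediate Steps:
V(G, X) = 0
r = 5 (r = -6 + 11 = 5)
(-7*V(0, 1) + 3) - r = (-7*0 + 3) - 1*5 = (0 + 3) - 5 = 3 - 5 = -2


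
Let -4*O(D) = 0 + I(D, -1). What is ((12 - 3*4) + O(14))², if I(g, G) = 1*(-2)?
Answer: ¼ ≈ 0.25000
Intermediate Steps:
I(g, G) = -2
O(D) = ½ (O(D) = -(0 - 2)/4 = -¼*(-2) = ½)
((12 - 3*4) + O(14))² = ((12 - 3*4) + ½)² = ((12 - 12) + ½)² = (0 + ½)² = (½)² = ¼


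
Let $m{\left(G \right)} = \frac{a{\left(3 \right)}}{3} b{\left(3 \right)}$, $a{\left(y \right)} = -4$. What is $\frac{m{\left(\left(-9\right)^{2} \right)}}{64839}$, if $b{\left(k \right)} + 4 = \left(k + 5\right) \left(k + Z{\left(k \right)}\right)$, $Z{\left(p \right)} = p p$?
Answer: $- \frac{368}{194517} \approx -0.0018919$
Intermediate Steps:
$Z{\left(p \right)} = p^{2}$
$b{\left(k \right)} = -4 + \left(5 + k\right) \left(k + k^{2}\right)$ ($b{\left(k \right)} = -4 + \left(k + 5\right) \left(k + k^{2}\right) = -4 + \left(5 + k\right) \left(k + k^{2}\right)$)
$m{\left(G \right)} = - \frac{368}{3}$ ($m{\left(G \right)} = - \frac{4}{3} \left(-4 + 3^{3} + 5 \cdot 3 + 6 \cdot 3^{2}\right) = \left(-4\right) \frac{1}{3} \left(-4 + 27 + 15 + 6 \cdot 9\right) = - \frac{4 \left(-4 + 27 + 15 + 54\right)}{3} = \left(- \frac{4}{3}\right) 92 = - \frac{368}{3}$)
$\frac{m{\left(\left(-9\right)^{2} \right)}}{64839} = - \frac{368}{3 \cdot 64839} = \left(- \frac{368}{3}\right) \frac{1}{64839} = - \frac{368}{194517}$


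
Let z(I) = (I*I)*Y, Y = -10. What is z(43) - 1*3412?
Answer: -21902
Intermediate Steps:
z(I) = -10*I**2 (z(I) = (I*I)*(-10) = I**2*(-10) = -10*I**2)
z(43) - 1*3412 = -10*43**2 - 1*3412 = -10*1849 - 3412 = -18490 - 3412 = -21902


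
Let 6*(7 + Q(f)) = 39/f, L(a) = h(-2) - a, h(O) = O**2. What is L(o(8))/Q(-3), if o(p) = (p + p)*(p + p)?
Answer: 1512/55 ≈ 27.491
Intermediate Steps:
o(p) = 4*p**2 (o(p) = (2*p)*(2*p) = 4*p**2)
L(a) = 4 - a (L(a) = (-2)**2 - a = 4 - a)
Q(f) = -7 + 13/(2*f) (Q(f) = -7 + (39/f)/6 = -7 + 13/(2*f))
L(o(8))/Q(-3) = (4 - 4*8**2)/(-7 + (13/2)/(-3)) = (4 - 4*64)/(-7 + (13/2)*(-1/3)) = (4 - 1*256)/(-7 - 13/6) = (4 - 256)/(-55/6) = -252*(-6/55) = 1512/55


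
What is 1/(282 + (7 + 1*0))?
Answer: 1/289 ≈ 0.0034602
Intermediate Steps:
1/(282 + (7 + 1*0)) = 1/(282 + (7 + 0)) = 1/(282 + 7) = 1/289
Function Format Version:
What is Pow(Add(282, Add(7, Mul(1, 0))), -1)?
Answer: Rational(1, 289) ≈ 0.0034602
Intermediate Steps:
Pow(Add(282, Add(7, Mul(1, 0))), -1) = Pow(Add(282, Add(7, 0)), -1) = Pow(Add(282, 7), -1) = Pow(289, -1) = Rational(1, 289)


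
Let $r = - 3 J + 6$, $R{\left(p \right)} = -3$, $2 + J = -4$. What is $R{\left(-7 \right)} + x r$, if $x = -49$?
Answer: $-1179$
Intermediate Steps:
$J = -6$ ($J = -2 - 4 = -6$)
$r = 24$ ($r = \left(-3\right) \left(-6\right) + 6 = 18 + 6 = 24$)
$R{\left(-7 \right)} + x r = -3 - 1176 = -1179$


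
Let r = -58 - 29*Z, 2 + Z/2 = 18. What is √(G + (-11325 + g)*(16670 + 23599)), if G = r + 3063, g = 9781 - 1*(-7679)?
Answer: 2*√61763098 ≈ 15718.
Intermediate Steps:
Z = 32 (Z = -4 + 2*18 = -4 + 36 = 32)
g = 17460 (g = 9781 + 7679 = 17460)
r = -986 (r = -58 - 29*32 = -58 - 928 = -986)
G = 2077 (G = -986 + 3063 = 2077)
√(G + (-11325 + g)*(16670 + 23599)) = √(2077 + (-11325 + 17460)*(16670 + 23599)) = √(2077 + 6135*40269) = √(2077 + 247050315) = √247052392 = 2*√61763098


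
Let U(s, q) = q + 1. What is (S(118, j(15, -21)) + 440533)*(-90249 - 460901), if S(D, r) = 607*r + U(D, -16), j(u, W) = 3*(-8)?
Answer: -234762342500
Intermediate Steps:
U(s, q) = 1 + q
j(u, W) = -24
S(D, r) = -15 + 607*r (S(D, r) = 607*r + (1 - 16) = 607*r - 15 = -15 + 607*r)
(S(118, j(15, -21)) + 440533)*(-90249 - 460901) = ((-15 + 607*(-24)) + 440533)*(-90249 - 460901) = ((-15 - 14568) + 440533)*(-551150) = (-14583 + 440533)*(-551150) = 425950*(-551150) = -234762342500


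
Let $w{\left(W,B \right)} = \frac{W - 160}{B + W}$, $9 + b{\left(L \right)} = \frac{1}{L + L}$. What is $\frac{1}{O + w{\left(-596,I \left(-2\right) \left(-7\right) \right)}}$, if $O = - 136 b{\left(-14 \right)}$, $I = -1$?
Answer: $\frac{2135}{2626256} \approx 0.00081294$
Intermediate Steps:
$b{\left(L \right)} = -9 + \frac{1}{2 L}$ ($b{\left(L \right)} = -9 + \frac{1}{L + L} = -9 + \frac{1}{2 L}$)
$w{\left(W,B \right)} = \frac{-160 + W}{B + W}$
$O = \frac{8602}{7}$ ($O = - 136 \left(-9 + \frac{1}{2 \left(-14\right)}\right) = - 136 \left(-9 + \frac{1}{2} \left(- \frac{1}{14}\right)\right) = - 136 \left(-9 - \frac{1}{28}\right) = \left(-136\right) \left(- \frac{253}{28}\right) = \frac{8602}{7} \approx 1228.9$)
$\frac{1}{O + w{\left(-596,I \left(-2\right) \left(-7\right) \right)}} = \frac{1}{\frac{8602}{7} + \frac{-160 - 596}{\left(-1\right) \left(-2\right) \left(-7\right) - 596}} = \frac{1}{\frac{8602}{7} + \frac{1}{2 \left(-7\right) - 596} \left(-756\right)} = \frac{1}{\frac{8602}{7} + \frac{1}{-14 - 596} \left(-756\right)} = \frac{1}{\frac{8602}{7} + \frac{1}{-610} \left(-756\right)} = \frac{1}{\frac{8602}{7} - - \frac{378}{305}} = \frac{1}{\frac{8602}{7} + \frac{378}{305}} = \frac{1}{\frac{2626256}{2135}} = \frac{2135}{2626256}$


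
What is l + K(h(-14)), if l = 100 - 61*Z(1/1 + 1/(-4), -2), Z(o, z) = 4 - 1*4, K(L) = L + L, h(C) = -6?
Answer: 88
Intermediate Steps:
K(L) = 2*L
Z(o, z) = 0 (Z(o, z) = 4 - 4 = 0)
l = 100 (l = 100 - 61*0 = 100 + 0 = 100)
l + K(h(-14)) = 100 + 2*(-6) = 100 - 12 = 88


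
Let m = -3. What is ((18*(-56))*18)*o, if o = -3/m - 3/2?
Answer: 9072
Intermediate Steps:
o = -1/2 (o = -3/(-3) - 3/2 = -3*(-1/3) - 3*1/2 = 1 - 3/2 = -1/2 ≈ -0.50000)
((18*(-56))*18)*o = ((18*(-56))*18)*(-1/2) = -1008*18*(-1/2) = -18144*(-1/2) = 9072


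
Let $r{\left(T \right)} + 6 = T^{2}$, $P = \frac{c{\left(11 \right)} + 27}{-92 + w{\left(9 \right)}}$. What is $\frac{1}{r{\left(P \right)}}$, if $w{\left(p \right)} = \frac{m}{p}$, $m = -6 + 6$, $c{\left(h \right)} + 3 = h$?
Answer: $- \frac{8464}{49559} \approx -0.17079$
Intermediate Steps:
$c{\left(h \right)} = -3 + h$
$m = 0$
$w{\left(p \right)} = 0$ ($w{\left(p \right)} = \frac{0}{p} = 0$)
$P = - \frac{35}{92}$ ($P = \frac{\left(-3 + 11\right) + 27}{-92 + 0} = \frac{8 + 27}{-92} = 35 \left(- \frac{1}{92}\right) = - \frac{35}{92} \approx -0.38043$)
$r{\left(T \right)} = -6 + T^{2}$
$\frac{1}{r{\left(P \right)}} = \frac{1}{-6 + \left(- \frac{35}{92}\right)^{2}} = \frac{1}{-6 + \frac{1225}{8464}} = \frac{1}{- \frac{49559}{8464}} = - \frac{8464}{49559}$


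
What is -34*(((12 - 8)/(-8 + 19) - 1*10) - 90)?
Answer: 37264/11 ≈ 3387.6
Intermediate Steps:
-34*(((12 - 8)/(-8 + 19) - 1*10) - 90) = -34*((4/11 - 10) - 90) = -34*(-106/11 - 90) = -34*(-1096/11) = 37264/11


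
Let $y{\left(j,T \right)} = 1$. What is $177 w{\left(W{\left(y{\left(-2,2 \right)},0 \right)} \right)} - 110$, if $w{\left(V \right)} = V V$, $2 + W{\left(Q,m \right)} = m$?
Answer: $598$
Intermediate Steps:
$W{\left(Q,m \right)} = -2 + m$
$w{\left(V \right)} = V^{2}$
$177 w{\left(W{\left(y{\left(-2,2 \right)},0 \right)} \right)} - 110 = 177 \left(-2 + 0\right)^{2} - 110 = 177 \left(-2\right)^{2} - 110 = 177 \cdot 4 - 110 = 708 - 110 = 598$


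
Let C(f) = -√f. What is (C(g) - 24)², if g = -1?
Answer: (24 + I)² ≈ 575.0 + 48.0*I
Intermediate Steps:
(C(g) - 24)² = (-√(-1) - 24)² = (-I - 24)² = (-24 - I)²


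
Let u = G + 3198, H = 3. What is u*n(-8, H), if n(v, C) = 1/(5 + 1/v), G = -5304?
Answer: -432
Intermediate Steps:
u = -2106 (u = -5304 + 3198 = -2106)
u*n(-8, H) = -(-16848)/(1 + 5*(-8)) = -(-16848)/(1 - 40) = -(-16848)/(-39) = -(-16848)*(-1)/39 = -2106*8/39 = -432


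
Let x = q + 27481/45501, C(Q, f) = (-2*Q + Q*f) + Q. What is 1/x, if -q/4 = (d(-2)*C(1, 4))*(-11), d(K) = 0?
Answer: 45501/27481 ≈ 1.6557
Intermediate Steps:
C(Q, f) = -Q + Q*f
q = 0 (q = -4*0*(1*(-1 + 4))*(-11) = -4*0*(1*3)*(-11) = -4*0*3*(-11) = -0*(-11) = -4*0 = 0)
x = 27481/45501 (x = 0 + 27481/45501 = 27481/45501 ≈ 0.60396)
1/x = 1/(27481/45501) = 45501/27481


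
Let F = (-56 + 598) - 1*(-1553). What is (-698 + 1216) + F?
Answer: 2613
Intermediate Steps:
F = 2095 (F = 542 + 1553 = 2095)
(-698 + 1216) + F = (-698 + 1216) + 2095 = 518 + 2095 = 2613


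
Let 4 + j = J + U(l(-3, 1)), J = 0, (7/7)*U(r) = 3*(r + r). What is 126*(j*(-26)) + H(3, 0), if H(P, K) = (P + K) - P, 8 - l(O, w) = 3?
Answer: -85176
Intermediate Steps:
l(O, w) = 5 (l(O, w) = 8 - 1*3 = 8 - 3 = 5)
U(r) = 6*r (U(r) = 3*(r + r) = 3*(2*r) = 6*r)
H(P, K) = K (H(P, K) = (K + P) - P = K)
j = 26 (j = -4 + (0 + 6*5) = -4 + (0 + 30) = -4 + 30 = 26)
126*(j*(-26)) + H(3, 0) = 126*(26*(-26)) + 0 = 126*(-676) + 0 = -85176 + 0 = -85176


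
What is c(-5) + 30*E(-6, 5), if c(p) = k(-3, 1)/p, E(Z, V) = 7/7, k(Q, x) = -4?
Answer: 154/5 ≈ 30.800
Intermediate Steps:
E(Z, V) = 1 (E(Z, V) = 7*(⅐) = 1)
c(p) = -4/p
c(-5) + 30*E(-6, 5) = -4/(-5) + 30*1 = -4*(-⅕) + 30 = ⅘ + 30 = 154/5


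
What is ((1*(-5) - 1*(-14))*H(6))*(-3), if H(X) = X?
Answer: -162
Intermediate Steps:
((1*(-5) - 1*(-14))*H(6))*(-3) = ((1*(-5) - 1*(-14))*6)*(-3) = ((-5 + 14)*6)*(-3) = (9*6)*(-3) = 54*(-3) = -162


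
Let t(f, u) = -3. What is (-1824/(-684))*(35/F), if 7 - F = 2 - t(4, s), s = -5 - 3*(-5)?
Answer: 140/3 ≈ 46.667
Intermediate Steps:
s = 10 (s = -5 + 15 = 10)
F = 2 (F = 7 - (2 - 1*(-3)) = 7 - (2 + 3) = 7 - 1*5 = 7 - 5 = 2)
(-1824/(-684))*(35/F) = (-1824/(-684))*(35/2) = (-1824*(-1/684))*(35*(1/2)) = (8/3)*(35/2) = 140/3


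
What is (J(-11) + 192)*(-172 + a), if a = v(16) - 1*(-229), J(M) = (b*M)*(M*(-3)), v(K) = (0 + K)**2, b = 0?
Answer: 60096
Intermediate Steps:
v(K) = K**2
J(M) = 0 (J(M) = (0*M)*(M*(-3)) = 0*(-3*M) = 0)
a = 485 (a = 16**2 - 1*(-229) = 256 + 229 = 485)
(J(-11) + 192)*(-172 + a) = (0 + 192)*(-172 + 485) = 192*313 = 60096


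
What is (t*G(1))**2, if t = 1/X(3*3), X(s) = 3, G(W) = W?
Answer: 1/9 ≈ 0.11111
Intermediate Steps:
t = 1/3 ≈ 0.33333
(t*G(1))**2 = ((1/3)*1)**2 = (1/3)**2 = 1/9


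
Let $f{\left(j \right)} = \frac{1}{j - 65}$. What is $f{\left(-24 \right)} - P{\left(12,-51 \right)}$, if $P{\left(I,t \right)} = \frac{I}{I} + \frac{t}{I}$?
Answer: $\frac{1153}{356} \approx 3.2388$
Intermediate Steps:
$P{\left(I,t \right)} = 1 + \frac{t}{I}$
$f{\left(j \right)} = \frac{1}{-65 + j}$
$f{\left(-24 \right)} - P{\left(12,-51 \right)} = \frac{1}{-65 - 24} - \frac{12 - 51}{12} = \frac{1}{-89} - \frac{1}{12} \left(-39\right) = - \frac{1}{89} - - \frac{13}{4} = - \frac{1}{89} + \frac{13}{4} = \frac{1153}{356}$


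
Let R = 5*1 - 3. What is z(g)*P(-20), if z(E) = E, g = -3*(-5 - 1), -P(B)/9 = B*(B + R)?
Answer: -58320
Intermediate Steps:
R = 2 (R = 5 - 3 = 2)
P(B) = -9*B*(2 + B) (P(B) = -9*B*(B + 2) = -9*B*(2 + B))
g = 18 (g = -3*(-6) = 18)
z(g)*P(-20) = 18*(-9*(-20)*(2 - 20)) = 18*(-9*(-20)*(-18)) = 18*(-3240) = -58320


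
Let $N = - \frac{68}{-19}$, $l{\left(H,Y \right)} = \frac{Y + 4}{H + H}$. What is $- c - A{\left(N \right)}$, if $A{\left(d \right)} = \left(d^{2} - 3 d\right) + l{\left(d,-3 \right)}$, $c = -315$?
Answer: $\frac{15356653}{49096} \approx 312.79$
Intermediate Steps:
$l{\left(H,Y \right)} = \frac{4 + Y}{2 H}$
$N = \frac{68}{19}$ ($N = \left(-68\right) \left(- \frac{1}{19}\right) = \frac{68}{19} \approx 3.5789$)
$A{\left(d \right)} = d^{2} + \frac{1}{2 d} - 3 d$ ($A{\left(d \right)} = \left(d^{2} - 3 d\right) + \frac{4 - 3}{2 d} = \left(d^{2} - 3 d\right) + \frac{1}{2} \frac{1}{d} 1 = \left(d^{2} - 3 d\right) + \frac{1}{2 d} = d^{2} + \frac{1}{2 d} - 3 d$)
$- c - A{\left(N \right)} = \left(-1\right) \left(-315\right) - \left(\left(\frac{68}{19}\right)^{2} + \frac{1}{2 \cdot \frac{68}{19}} - \frac{204}{19}\right) = 315 - \left(\frac{4624}{361} + \frac{1}{2} \cdot \frac{19}{68} - \frac{204}{19}\right) = 315 - \left(\frac{4624}{361} + \frac{19}{136} - \frac{204}{19}\right) = 315 - \frac{108587}{49096} = \frac{15356653}{49096}$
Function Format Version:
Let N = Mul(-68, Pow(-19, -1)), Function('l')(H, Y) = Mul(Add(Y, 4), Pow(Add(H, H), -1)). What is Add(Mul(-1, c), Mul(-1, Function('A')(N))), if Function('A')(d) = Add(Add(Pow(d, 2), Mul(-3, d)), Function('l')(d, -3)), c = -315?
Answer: Rational(15356653, 49096) ≈ 312.79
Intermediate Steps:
Function('l')(H, Y) = Mul(Rational(1, 2), Pow(H, -1), Add(4, Y)) (Function('l')(H, Y) = Mul(Add(4, Y), Pow(Mul(2, H), -1)) = Mul(Add(4, Y), Mul(Rational(1, 2), Pow(H, -1))) = Mul(Rational(1, 2), Pow(H, -1), Add(4, Y)))
N = Rational(68, 19) (N = Mul(-68, Rational(-1, 19)) = Rational(68, 19) ≈ 3.5789)
Function('A')(d) = Add(Pow(d, 2), Mul(Rational(1, 2), Pow(d, -1)), Mul(-3, d)) (Function('A')(d) = Add(Add(Pow(d, 2), Mul(-3, d)), Mul(Rational(1, 2), Pow(d, -1), Add(4, -3))) = Add(Add(Pow(d, 2), Mul(-3, d)), Mul(Rational(1, 2), Pow(d, -1), 1)) = Add(Add(Pow(d, 2), Mul(-3, d)), Mul(Rational(1, 2), Pow(d, -1))) = Add(Pow(d, 2), Mul(Rational(1, 2), Pow(d, -1)), Mul(-3, d)))
Add(Mul(-1, c), Mul(-1, Function('A')(N))) = Add(Mul(-1, -315), Mul(-1, Add(Pow(Rational(68, 19), 2), Mul(Rational(1, 2), Pow(Rational(68, 19), -1)), Mul(-3, Rational(68, 19))))) = Add(315, Mul(-1, Add(Rational(4624, 361), Mul(Rational(1, 2), Rational(19, 68)), Rational(-204, 19)))) = Add(315, Mul(-1, Add(Rational(4624, 361), Rational(19, 136), Rational(-204, 19)))) = Add(315, Mul(-1, Rational(108587, 49096))) = Add(315, Rational(-108587, 49096)) = Rational(15356653, 49096)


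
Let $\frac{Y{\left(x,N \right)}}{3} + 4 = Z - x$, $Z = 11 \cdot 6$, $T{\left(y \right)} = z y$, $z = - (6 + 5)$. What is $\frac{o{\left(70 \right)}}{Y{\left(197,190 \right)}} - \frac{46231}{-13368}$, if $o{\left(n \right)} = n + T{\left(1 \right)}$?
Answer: $\frac{10733}{3240} \approx 3.3127$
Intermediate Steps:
$z = -11$ ($z = \left(-1\right) 11 = -11$)
$T{\left(y \right)} = - 11 y$
$Z = 66$
$Y{\left(x,N \right)} = 186 - 3 x$ ($Y{\left(x,N \right)} = -12 + 3 \left(66 - x\right) = -12 - \left(-198 + 3 x\right) = 186 - 3 x$)
$o{\left(n \right)} = -11 + n$ ($o{\left(n \right)} = n - 11 = -11 + n$)
$\frac{o{\left(70 \right)}}{Y{\left(197,190 \right)}} - \frac{46231}{-13368} = \frac{-11 + 70}{186 - 591} - \frac{46231}{-13368} = \frac{59}{186 - 591} - - \frac{83}{24} = \frac{59}{-405} + \frac{83}{24} = 59 \left(- \frac{1}{405}\right) + \frac{83}{24} = - \frac{59}{405} + \frac{83}{24} = \frac{10733}{3240}$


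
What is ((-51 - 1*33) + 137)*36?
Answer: 1908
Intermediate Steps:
((-51 - 1*33) + 137)*36 = ((-51 - 33) + 137)*36 = (-84 + 137)*36 = 53*36 = 1908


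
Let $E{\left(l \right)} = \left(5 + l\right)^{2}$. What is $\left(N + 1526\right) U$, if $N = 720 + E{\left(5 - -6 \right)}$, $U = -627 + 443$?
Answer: $-460368$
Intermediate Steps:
$U = -184$
$N = 976$ ($N = 720 + \left(5 + \left(5 - -6\right)\right)^{2} = 720 + \left(5 + \left(5 + 6\right)\right)^{2} = 720 + \left(5 + 11\right)^{2} = 720 + 16^{2} = 720 + 256 = 976$)
$\left(N + 1526\right) U = \left(976 + 1526\right) \left(-184\right) = 2502 \left(-184\right) = -460368$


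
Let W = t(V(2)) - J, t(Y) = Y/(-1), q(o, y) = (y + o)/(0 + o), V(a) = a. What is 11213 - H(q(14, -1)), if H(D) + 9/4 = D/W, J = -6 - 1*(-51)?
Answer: 14759295/1316 ≈ 11215.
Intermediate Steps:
J = 45 (J = -6 + 51 = 45)
q(o, y) = (o + y)/o
t(Y) = -Y (t(Y) = Y*(-1) = -Y)
W = -47 (W = -1*2 - 1*45 = -2 - 45 = -47)
H(D) = -9/4 - D/47 (H(D) = -9/4 + D/(-47) = -9/4 + D*(-1/47) = -9/4 - D/47)
11213 - H(q(14, -1)) = 11213 - (-9/4 - (14 - 1)/(47*14)) = 11213 - (-9/4 - 13/658) = 11213 - 1*(-2987/1316) = 11213 + 2987/1316 = 14759295/1316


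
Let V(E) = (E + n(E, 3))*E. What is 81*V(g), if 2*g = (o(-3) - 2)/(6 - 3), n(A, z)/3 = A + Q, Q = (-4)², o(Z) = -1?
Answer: -1863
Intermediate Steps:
Q = 16
n(A, z) = 48 + 3*A (n(A, z) = 3*(A + 16) = 3*(16 + A) = 48 + 3*A)
g = -½ (g = ((-1 - 2)/(6 - 3))/2 = (-3/3)/2 = (-3*⅓)/2 = (½)*(-1) = -½ ≈ -0.50000)
V(E) = E*(48 + 4*E) (V(E) = (E + (48 + 3*E))*E = (48 + 4*E)*E = E*(48 + 4*E))
81*V(g) = 81*(4*(-½)*(12 - ½)) = 81*(4*(-½)*(23/2)) = 81*(-23) = -1863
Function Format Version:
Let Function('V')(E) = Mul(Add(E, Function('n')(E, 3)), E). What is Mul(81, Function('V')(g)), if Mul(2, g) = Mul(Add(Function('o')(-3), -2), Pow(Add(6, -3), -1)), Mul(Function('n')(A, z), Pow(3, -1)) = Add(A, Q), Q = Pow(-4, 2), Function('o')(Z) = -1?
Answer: -1863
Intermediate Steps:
Q = 16
Function('n')(A, z) = Add(48, Mul(3, A)) (Function('n')(A, z) = Mul(3, Add(A, 16)) = Mul(3, Add(16, A)) = Add(48, Mul(3, A)))
g = Rational(-1, 2) (g = Mul(Rational(1, 2), Mul(Add(-1, -2), Pow(Add(6, -3), -1))) = Mul(Rational(1, 2), Mul(-3, Pow(3, -1))) = Mul(Rational(1, 2), Mul(-3, Rational(1, 3))) = Mul(Rational(1, 2), -1) = Rational(-1, 2) ≈ -0.50000)
Function('V')(E) = Mul(E, Add(48, Mul(4, E))) (Function('V')(E) = Mul(Add(E, Add(48, Mul(3, E))), E) = Mul(Add(48, Mul(4, E)), E) = Mul(E, Add(48, Mul(4, E))))
Mul(81, Function('V')(g)) = Mul(81, Mul(4, Rational(-1, 2), Add(12, Rational(-1, 2)))) = Mul(81, Mul(4, Rational(-1, 2), Rational(23, 2))) = Mul(81, -23) = -1863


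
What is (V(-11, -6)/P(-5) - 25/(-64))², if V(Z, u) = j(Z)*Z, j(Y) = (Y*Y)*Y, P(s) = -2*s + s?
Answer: 878248248201/102400 ≈ 8.5766e+6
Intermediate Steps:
P(s) = -s
j(Y) = Y³ (j(Y) = Y²*Y = Y³)
V(Z, u) = Z⁴ (V(Z, u) = Z³*Z = Z⁴)
(V(-11, -6)/P(-5) - 25/(-64))² = ((-11)⁴/((-1*(-5))) - 25/(-64))² = (14641/5 - 25*(-1/64))² = (14641*(⅕) + 25/64)² = (14641/5 + 25/64)² = (937149/320)² = 878248248201/102400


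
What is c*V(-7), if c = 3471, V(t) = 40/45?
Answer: 9256/3 ≈ 3085.3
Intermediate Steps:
V(t) = 8/9 (V(t) = 40*(1/45) = 8/9)
c*V(-7) = 3471*(8/9) = 9256/3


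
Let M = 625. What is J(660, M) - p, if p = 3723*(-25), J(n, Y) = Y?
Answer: 93700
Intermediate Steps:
p = -93075
J(660, M) - p = 625 - 1*(-93075) = 625 + 93075 = 93700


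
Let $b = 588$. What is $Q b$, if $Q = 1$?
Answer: $588$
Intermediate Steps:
$Q b = 1 \cdot 588 = 588$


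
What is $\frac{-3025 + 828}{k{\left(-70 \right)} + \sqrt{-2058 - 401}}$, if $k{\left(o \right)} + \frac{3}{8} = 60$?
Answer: $- \frac{8383752}{384905} + \frac{140608 i \sqrt{2459}}{384905} \approx -21.781 + 18.115 i$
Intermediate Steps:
$k{\left(o \right)} = \frac{477}{8}$ ($k{\left(o \right)} = - \frac{3}{8} + 60 = \frac{477}{8}$)
$\frac{-3025 + 828}{k{\left(-70 \right)} + \sqrt{-2058 - 401}} = \frac{-3025 + 828}{\frac{477}{8} + \sqrt{-2058 - 401}} = - \frac{2197}{\frac{477}{8} + \sqrt{-2459}} = - \frac{2197}{\frac{477}{8} + i \sqrt{2459}}$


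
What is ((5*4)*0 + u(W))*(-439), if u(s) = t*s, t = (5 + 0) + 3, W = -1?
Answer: 3512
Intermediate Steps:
t = 8 (t = 5 + 3 = 8)
u(s) = 8*s
((5*4)*0 + u(W))*(-439) = ((5*4)*0 + 8*(-1))*(-439) = (20*0 - 8)*(-439) = (0 - 8)*(-439) = -8*(-439) = 3512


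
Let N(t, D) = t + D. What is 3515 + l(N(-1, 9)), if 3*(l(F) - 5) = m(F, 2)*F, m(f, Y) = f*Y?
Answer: 10688/3 ≈ 3562.7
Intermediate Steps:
m(f, Y) = Y*f
N(t, D) = D + t
l(F) = 5 + 2*F**2/3 (l(F) = 5 + ((2*F)*F)/3 = 5 + (2*F**2)/3 = 5 + 2*F**2/3)
3515 + l(N(-1, 9)) = 3515 + (5 + 2*(9 - 1)**2/3) = 3515 + (5 + (2/3)*8**2) = 3515 + (5 + (2/3)*64) = 3515 + (5 + 128/3) = 3515 + 143/3 = 10688/3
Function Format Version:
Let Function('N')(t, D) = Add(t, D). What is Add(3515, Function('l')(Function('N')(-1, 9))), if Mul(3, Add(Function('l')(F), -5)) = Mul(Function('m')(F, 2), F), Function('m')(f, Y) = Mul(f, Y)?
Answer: Rational(10688, 3) ≈ 3562.7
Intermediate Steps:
Function('m')(f, Y) = Mul(Y, f)
Function('N')(t, D) = Add(D, t)
Function('l')(F) = Add(5, Mul(Rational(2, 3), Pow(F, 2))) (Function('l')(F) = Add(5, Mul(Rational(1, 3), Mul(Mul(2, F), F))) = Add(5, Mul(Rational(1, 3), Mul(2, Pow(F, 2)))) = Add(5, Mul(Rational(2, 3), Pow(F, 2))))
Add(3515, Function('l')(Function('N')(-1, 9))) = Add(3515, Add(5, Mul(Rational(2, 3), Pow(Add(9, -1), 2)))) = Add(3515, Add(5, Mul(Rational(2, 3), Pow(8, 2)))) = Add(3515, Add(5, Mul(Rational(2, 3), 64))) = Add(3515, Add(5, Rational(128, 3))) = Add(3515, Rational(143, 3)) = Rational(10688, 3)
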